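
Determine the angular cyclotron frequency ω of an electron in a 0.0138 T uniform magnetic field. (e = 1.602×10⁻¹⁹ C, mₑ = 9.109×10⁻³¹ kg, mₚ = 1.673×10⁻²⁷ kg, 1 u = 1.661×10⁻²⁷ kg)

ω ≈ 2.43×10⁹ rad/s

ω = |q|B/m.
ω = (1.602×10⁻¹⁹)(0.0138)/9.109×10⁻³¹ ≈ 2.43×10⁹ rad/s.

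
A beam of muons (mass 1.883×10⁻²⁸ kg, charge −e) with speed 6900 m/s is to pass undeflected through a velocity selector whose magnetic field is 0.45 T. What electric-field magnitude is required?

For straight-line motion qE = qvB, so E = vB.
E = 6900 × 0.45 = 3100 V/m.

E = 3100 V/m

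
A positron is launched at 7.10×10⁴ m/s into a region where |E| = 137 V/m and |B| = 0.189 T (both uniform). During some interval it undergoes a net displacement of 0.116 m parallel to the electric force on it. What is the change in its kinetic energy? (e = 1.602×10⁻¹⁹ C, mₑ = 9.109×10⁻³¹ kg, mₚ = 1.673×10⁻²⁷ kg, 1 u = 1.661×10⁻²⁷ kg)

The magnetic force is always ⟂ v and does no work; only the electric force changes KE.
ΔKE = F_E · d = |q|E d = (1.602×10⁻¹⁹)(137)(0.116) ≈ 2.55×10⁻¹⁸ J.

ΔKE ≈ 2.55×10⁻¹⁸ J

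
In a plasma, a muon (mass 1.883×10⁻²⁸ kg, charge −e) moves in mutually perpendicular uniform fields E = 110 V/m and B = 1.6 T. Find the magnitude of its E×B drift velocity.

The steady drift has the magnetic force balancing the electric force, so v_d = E/B.
v_d = 110/1.6 = 69 m/s.

v_d ≈ 69 m/s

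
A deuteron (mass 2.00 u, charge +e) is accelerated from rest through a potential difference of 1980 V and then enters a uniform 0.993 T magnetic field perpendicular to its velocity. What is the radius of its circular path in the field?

Acceleration: |q|V = ½mv² ⇒ v = √(2|q|V/m) = √(2·1.602×10⁻¹⁹·1980/3.322×10⁻²⁷) ≈ 4.370×10⁵ m/s.
In the field: r = mv/(|q|B) = (3.322×10⁻²⁷)(4.370×10⁵)/((1.602×10⁻¹⁹)(0.993)) ≈ 9.13×10⁻³ m.

r ≈ 9.13×10⁻³ m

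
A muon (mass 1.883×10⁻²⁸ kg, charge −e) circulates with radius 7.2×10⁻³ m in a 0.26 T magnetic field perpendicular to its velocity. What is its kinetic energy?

KE ≈ 2.4×10⁻¹⁶ J

v = |q|Br/m, then KE = ½mv² = (qBr)²/(2m).
v = (1.602×10⁻¹⁹)(0.26)(7.2×10⁻³)/1.883×10⁻²⁸ ≈ 1.593×10⁶ m/s.
KE = ½(1.883×10⁻²⁸)(1.593×10⁶)² ≈ 2.4×10⁻¹⁶ J.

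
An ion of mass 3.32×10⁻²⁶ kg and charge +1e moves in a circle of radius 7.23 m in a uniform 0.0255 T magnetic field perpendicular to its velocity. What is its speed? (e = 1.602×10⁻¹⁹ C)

From |q|vB = mv²/r, v = |q|Br/m.
v = (1.602×10⁻¹⁹)(0.0255)(7.23)/3.32×10⁻²⁶ ≈ 8.90×10⁵ m/s.

v ≈ 8.90×10⁵ m/s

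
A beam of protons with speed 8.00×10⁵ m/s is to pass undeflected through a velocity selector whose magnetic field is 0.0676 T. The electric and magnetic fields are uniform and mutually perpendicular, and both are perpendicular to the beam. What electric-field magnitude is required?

E = 5.41×10⁴ V/m

For straight-line motion qE = qvB, so E = vB.
E = 8.00×10⁵ × 0.0676 = 5.41×10⁴ V/m.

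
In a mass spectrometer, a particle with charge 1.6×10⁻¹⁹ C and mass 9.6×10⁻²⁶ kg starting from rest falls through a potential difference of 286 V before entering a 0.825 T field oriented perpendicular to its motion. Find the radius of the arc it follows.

r ≈ 0.0225 m

Acceleration: |q|V = ½mv² ⇒ v = √(2|q|V/m) = √(2·1.6×10⁻¹⁹·286/9.6×10⁻²⁶) ≈ 3.088×10⁴ m/s.
In the field: r = mv/(|q|B) = (9.6×10⁻²⁶)(3.088×10⁴)/((1.6×10⁻¹⁹)(0.825)) ≈ 0.0225 m.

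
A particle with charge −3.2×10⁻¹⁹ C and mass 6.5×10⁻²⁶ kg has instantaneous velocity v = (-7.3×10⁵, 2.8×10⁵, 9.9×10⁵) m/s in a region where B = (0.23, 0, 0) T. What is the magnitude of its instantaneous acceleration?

|a| ≈ 1.16×10¹² m/s²

v×B = (0, 2.28×10⁵, -6.44×10⁴) N/C.
F = q v×B = (−3.2×10⁻¹⁹ C)·(0, 2.28×10⁵, -6.44×10⁴) = (0, -7.29×10⁻¹⁴, 2.06×10⁻¹⁴) N.
|a| = |F|/m = 7.572×10⁻¹⁴/6.5×10⁻²⁶ ≈ 1.16×10¹² m/s².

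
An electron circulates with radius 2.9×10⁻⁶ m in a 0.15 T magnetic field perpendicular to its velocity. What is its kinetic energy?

v = |q|Br/m, then KE = ½mv² = (qBr)²/(2m).
v = (1.602×10⁻¹⁹)(0.15)(2.9×10⁻⁶)/9.109×10⁻³¹ ≈ 7.650×10⁴ m/s.
KE = ½(9.109×10⁻³¹)(7.650×10⁴)² ≈ 2.7×10⁻²¹ J.

KE ≈ 2.7×10⁻²¹ J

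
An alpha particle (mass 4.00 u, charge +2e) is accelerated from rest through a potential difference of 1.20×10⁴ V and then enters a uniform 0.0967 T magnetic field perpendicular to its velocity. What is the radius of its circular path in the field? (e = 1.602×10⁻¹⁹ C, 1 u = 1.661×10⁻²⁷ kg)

Acceleration: |q|V = ½mv² ⇒ v = √(2|q|V/m) = √(2·3.204×10⁻¹⁹·1.20×10⁴/6.644×10⁻²⁷) ≈ 1.076×10⁶ m/s.
In the field: r = mv/(|q|B) = (6.644×10⁻²⁷)(1.076×10⁶)/((3.204×10⁻¹⁹)(0.0967)) ≈ 0.231 m.

r ≈ 0.231 m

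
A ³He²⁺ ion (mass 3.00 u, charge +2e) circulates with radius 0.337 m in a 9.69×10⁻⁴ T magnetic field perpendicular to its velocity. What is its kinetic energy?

v = |q|Br/m, then KE = ½mv² = (qBr)²/(2m).
v = (3.204×10⁻¹⁹)(9.69×10⁻⁴)(0.337)/4.983×10⁻²⁷ ≈ 2.100×10⁴ m/s.
KE = ½(4.983×10⁻²⁷)(2.100×10⁴)² ≈ 1.10×10⁻¹⁸ J.

KE ≈ 1.10×10⁻¹⁸ J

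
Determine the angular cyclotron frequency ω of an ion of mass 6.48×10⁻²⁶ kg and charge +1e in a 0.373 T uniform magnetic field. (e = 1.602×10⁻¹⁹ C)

ω = |q|B/m.
ω = (1.602×10⁻¹⁹)(0.373)/6.48×10⁻²⁶ ≈ 9.22×10⁵ rad/s.

ω ≈ 9.22×10⁵ rad/s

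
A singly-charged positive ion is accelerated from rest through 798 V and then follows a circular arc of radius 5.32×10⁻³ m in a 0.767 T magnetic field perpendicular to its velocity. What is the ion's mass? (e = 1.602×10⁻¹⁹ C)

m ≈ 1.67×10⁻²⁷ kg

Combine |q|V = ½mv² and r = mv/(|q|B): eliminate v to get m = qB²r²/(2V).
m = (1.602×10⁻¹⁹)(0.767)²(5.32×10⁻³)²/(2·798) ≈ 1.67×10⁻²⁷ kg.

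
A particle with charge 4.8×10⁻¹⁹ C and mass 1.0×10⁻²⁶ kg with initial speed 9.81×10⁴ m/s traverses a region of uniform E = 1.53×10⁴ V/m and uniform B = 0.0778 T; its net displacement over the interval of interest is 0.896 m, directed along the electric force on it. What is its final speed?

v_f ≈ 1.15×10⁶ m/s

B does no work; ΔKE = |q|E d.
½mv_f² = ½mv₀² + |q|Ed = ½(1.0×10⁻²⁶)(9.81×10⁴)² + (4.8×10⁻¹⁹)(1.53×10⁴)(0.896) ≈ 4.812×10⁻¹⁷ J + 6.580×10⁻¹⁵ J ≈ 6.628×10⁻¹⁵ J.
v_f = √(2·6.628×10⁻¹⁵/1.0×10⁻²⁶) ≈ 1.15×10⁶ m/s.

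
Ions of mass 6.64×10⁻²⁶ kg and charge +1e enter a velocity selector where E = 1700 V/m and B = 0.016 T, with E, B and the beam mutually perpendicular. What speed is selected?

Zero net Lorentz force requires |qE| = |q v×B|, i.e. E = vB.
v = E/B = 1700/0.016 = 1.1×10⁵ m/s.

v = 1.1×10⁵ m/s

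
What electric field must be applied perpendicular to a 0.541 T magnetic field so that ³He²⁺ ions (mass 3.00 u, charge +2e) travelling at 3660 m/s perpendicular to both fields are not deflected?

For straight-line motion qE = qvB, so E = vB.
E = 3660 × 0.541 = 1980 V/m.

E = 1980 V/m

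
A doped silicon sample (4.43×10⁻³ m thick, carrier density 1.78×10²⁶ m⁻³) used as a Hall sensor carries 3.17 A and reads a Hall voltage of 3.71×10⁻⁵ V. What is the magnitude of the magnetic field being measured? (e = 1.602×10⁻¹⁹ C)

B ≈ 1.48 T

From V_H = IB/(n e t), B = V_H n e t / I.
B = (3.71×10⁻⁵)(1.78×10²⁶)(1.602×10⁻¹⁹)(4.43×10⁻³)/3.17 ≈ 1.48 T.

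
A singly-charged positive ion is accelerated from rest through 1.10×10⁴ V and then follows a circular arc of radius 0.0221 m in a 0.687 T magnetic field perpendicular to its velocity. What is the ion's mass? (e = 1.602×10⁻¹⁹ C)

m ≈ 1.68×10⁻²⁷ kg

Combine |q|V = ½mv² and r = mv/(|q|B): eliminate v to get m = qB²r²/(2V).
m = (1.602×10⁻¹⁹)(0.687)²(0.0221)²/(2·1.10×10⁴) ≈ 1.68×10⁻²⁷ kg.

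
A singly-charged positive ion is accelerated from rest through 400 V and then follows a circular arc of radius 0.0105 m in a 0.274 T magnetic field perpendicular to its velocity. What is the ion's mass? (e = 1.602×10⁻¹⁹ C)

m ≈ 1.66×10⁻²⁷ kg

Combine |q|V = ½mv² and r = mv/(|q|B): eliminate v to get m = qB²r²/(2V).
m = (1.602×10⁻¹⁹)(0.274)²(0.0105)²/(2·400) ≈ 1.66×10⁻²⁷ kg.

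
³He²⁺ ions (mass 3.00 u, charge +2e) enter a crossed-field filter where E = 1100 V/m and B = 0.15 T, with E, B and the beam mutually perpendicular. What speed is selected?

Zero net Lorentz force requires |qE| = |q v×B|, i.e. E = vB.
v = E/B = 1100/0.15 = 7300 m/s.

v = 7300 m/s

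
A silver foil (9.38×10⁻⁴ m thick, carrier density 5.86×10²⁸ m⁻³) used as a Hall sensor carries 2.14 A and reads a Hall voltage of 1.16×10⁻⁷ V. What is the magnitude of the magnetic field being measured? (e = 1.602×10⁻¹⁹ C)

From V_H = IB/(n e t), B = V_H n e t / I.
B = (1.16×10⁻⁷)(5.86×10²⁸)(1.602×10⁻¹⁹)(9.38×10⁻⁴)/2.14 ≈ 0.477 T.

B ≈ 0.477 T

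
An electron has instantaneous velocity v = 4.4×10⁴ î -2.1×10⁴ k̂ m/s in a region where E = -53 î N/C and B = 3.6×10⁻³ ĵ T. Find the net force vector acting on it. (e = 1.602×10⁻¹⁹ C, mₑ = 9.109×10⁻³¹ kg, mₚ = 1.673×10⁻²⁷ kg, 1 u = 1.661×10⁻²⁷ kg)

v×B = (75.6, 0, 158) N/C.
E + v×B = (22.6, 0, 158) N/C.
F = q(E + v×B) = (−1.602×10⁻¹⁹ C)·(22.6, 0, 158) = (-3.62×10⁻¹⁸, 0, -2.54×10⁻¹⁷) N.

F ≈ (-3.62×10⁻¹⁸, 0, -2.54×10⁻¹⁷) N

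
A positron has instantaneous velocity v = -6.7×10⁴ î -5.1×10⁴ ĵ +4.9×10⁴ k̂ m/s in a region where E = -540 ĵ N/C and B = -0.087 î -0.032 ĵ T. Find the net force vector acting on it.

v×B = (1570, -4260, -2290) N/C.
E + v×B = (1570, -4800, -2290) N/C.
F = q(E + v×B) = (1.602×10⁻¹⁹ C)·(1570, -4800, -2290) = (2.51×10⁻¹⁶, -7.69×10⁻¹⁶, -3.67×10⁻¹⁶) N.

F ≈ (2.51×10⁻¹⁶, -7.69×10⁻¹⁶, -3.67×10⁻¹⁶) N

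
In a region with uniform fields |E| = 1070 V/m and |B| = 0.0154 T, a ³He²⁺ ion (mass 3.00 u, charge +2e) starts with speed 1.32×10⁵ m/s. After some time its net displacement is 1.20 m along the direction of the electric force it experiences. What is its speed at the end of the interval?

B does no work; ΔKE = |q|E d.
½mv_f² = ½mv₀² + |q|Ed = ½(4.983×10⁻²⁷)(1.32×10⁵)² + (3.204×10⁻¹⁹)(1070)(1.20) ≈ 4.341×10⁻¹⁷ J + 4.114×10⁻¹⁶ J ≈ 4.548×10⁻¹⁶ J.
v_f = √(2·4.548×10⁻¹⁶/4.983×10⁻²⁷) ≈ 4.27×10⁵ m/s.

v_f ≈ 4.27×10⁵ m/s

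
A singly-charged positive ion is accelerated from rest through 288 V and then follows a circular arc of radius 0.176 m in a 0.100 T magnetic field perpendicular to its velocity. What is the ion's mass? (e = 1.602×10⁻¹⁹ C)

m ≈ 8.62×10⁻²⁶ kg

Combine |q|V = ½mv² and r = mv/(|q|B): eliminate v to get m = qB²r²/(2V).
m = (1.602×10⁻¹⁹)(0.100)²(0.176)²/(2·288) ≈ 8.62×10⁻²⁶ kg.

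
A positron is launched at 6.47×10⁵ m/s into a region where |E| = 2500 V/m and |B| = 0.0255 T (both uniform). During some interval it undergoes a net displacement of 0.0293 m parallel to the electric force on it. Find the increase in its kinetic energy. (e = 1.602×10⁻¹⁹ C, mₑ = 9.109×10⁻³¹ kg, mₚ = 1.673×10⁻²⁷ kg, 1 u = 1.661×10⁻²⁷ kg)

The magnetic force is always ⟂ v and does no work; only the electric force changes KE.
ΔKE = F_E · d = |q|E d = (1.602×10⁻¹⁹)(2500)(0.0293) ≈ 1.17×10⁻¹⁷ J.

ΔKE ≈ 1.17×10⁻¹⁷ J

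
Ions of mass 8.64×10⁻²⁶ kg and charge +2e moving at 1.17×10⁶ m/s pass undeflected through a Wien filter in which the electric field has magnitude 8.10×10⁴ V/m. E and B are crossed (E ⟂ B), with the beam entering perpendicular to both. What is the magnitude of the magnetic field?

B = 0.0692 T

Balance of forces in the selector: qE = qvB ⇒ B = E/v.
B = 8.10×10⁴/1.17×10⁶ = 0.0692 T.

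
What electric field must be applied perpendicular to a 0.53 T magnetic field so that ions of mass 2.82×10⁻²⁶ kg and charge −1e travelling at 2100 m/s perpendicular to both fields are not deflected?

E = 1100 V/m

For straight-line motion qE = qvB, so E = vB.
E = 2100 × 0.53 = 1100 V/m.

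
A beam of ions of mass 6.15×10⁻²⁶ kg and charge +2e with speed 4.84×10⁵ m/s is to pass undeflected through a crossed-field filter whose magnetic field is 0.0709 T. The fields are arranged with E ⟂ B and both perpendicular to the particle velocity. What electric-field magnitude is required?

E = 3.43×10⁴ V/m

For straight-line motion qE = qvB, so E = vB.
E = 4.84×10⁵ × 0.0709 = 3.43×10⁴ V/m.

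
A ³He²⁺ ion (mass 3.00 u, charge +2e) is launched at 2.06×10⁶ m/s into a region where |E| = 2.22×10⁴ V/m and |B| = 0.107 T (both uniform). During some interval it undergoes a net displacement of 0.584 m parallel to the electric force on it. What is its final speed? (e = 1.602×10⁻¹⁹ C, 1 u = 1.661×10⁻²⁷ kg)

B does no work; ΔKE = |q|E d.
½mv_f² = ½mv₀² + |q|Ed = ½(4.983×10⁻²⁷)(2.06×10⁶)² + (3.204×10⁻¹⁹)(2.22×10⁴)(0.584) ≈ 1.057×10⁻¹⁴ J + 4.154×10⁻¹⁵ J ≈ 1.473×10⁻¹⁴ J.
v_f = √(2·1.473×10⁻¹⁴/4.983×10⁻²⁷) ≈ 2.43×10⁶ m/s.

v_f ≈ 2.43×10⁶ m/s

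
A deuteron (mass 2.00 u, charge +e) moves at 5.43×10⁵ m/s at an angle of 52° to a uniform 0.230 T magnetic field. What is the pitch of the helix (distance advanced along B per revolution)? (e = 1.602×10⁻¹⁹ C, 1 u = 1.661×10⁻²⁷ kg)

v∥ = v cosθ = 5.43×10⁵·cos52° ≈ 3.343×10⁵ m/s.
T = 2πm/(|q|B) = 2π(3.322×10⁻²⁷)/((1.602×10⁻¹⁹)(0.230)) ≈ 5.665×10⁻⁷ s.
pitch = v∥ T = (3.343×10⁵)(5.665×10⁻⁷) ≈ 0.189 m.

p ≈ 0.189 m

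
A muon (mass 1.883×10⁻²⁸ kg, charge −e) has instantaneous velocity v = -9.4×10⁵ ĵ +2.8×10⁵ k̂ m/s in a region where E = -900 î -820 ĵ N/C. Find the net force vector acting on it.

F ≈ (1.44×10⁻¹⁶, 1.31×10⁻¹⁶, 0) N

Only an electric field acts, so F = qE = (−1.602×10⁻¹⁹ C)·(-900, -820, 0) = (1.44×10⁻¹⁶, 1.31×10⁻¹⁶, 0) N.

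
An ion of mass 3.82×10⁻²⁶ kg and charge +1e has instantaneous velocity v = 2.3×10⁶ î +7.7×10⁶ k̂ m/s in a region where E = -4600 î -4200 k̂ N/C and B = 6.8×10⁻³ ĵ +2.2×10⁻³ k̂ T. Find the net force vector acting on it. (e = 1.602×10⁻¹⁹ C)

v×B = (-5.24×10⁴, -5060, 1.56×10⁴) N/C.
E + v×B = (-5.70×10⁴, -5060, 1.14×10⁴) N/C.
F = q(E + v×B) = (1.602×10⁻¹⁹ C)·(-5.70×10⁴, -5060, 1.14×10⁴) = (-9.12×10⁻¹⁵, -8.11×10⁻¹⁶, 1.83×10⁻¹⁵) N.

F ≈ (-9.12×10⁻¹⁵, -8.11×10⁻¹⁶, 1.83×10⁻¹⁵) N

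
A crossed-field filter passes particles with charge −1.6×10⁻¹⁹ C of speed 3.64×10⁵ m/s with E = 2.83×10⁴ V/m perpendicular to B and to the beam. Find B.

B = 0.0777 T

Balance of forces in the selector: qE = qvB ⇒ B = E/v.
B = 2.83×10⁴/3.64×10⁵ = 0.0777 T.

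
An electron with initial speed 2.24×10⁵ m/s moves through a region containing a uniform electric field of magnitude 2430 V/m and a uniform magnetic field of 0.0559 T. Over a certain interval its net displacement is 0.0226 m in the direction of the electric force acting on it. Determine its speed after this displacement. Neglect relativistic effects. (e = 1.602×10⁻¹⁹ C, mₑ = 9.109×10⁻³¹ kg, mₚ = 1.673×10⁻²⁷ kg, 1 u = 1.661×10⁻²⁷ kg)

B does no work; ΔKE = |q|E d.
½mv_f² = ½mv₀² + |q|Ed = ½(9.109×10⁻³¹)(2.24×10⁵)² + (1.602×10⁻¹⁹)(2430)(0.0226) ≈ 2.285×10⁻²⁰ J + 8.798×10⁻¹⁸ J ≈ 8.821×10⁻¹⁸ J.
v_f = √(2·8.821×10⁻¹⁸/9.109×10⁻³¹) ≈ 4.40×10⁶ m/s.

v_f ≈ 4.40×10⁶ m/s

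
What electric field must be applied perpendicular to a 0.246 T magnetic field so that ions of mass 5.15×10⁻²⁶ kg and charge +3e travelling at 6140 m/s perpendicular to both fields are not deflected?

E = 1510 V/m

For straight-line motion qE = qvB, so E = vB.
E = 6140 × 0.246 = 1510 V/m.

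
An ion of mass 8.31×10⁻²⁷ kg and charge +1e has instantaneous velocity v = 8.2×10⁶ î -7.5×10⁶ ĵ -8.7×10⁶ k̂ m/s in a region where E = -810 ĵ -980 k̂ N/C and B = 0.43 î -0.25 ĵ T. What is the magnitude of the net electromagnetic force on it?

|F| ≈ 7.18×10⁻¹³ N

v×B = (-2.18×10⁶, -3.74×10⁶, 1.18×10⁶) N/C.
E + v×B = (-2.18×10⁶, -3.74×10⁶, 1.17×10⁶) N/C.
F = q(E + v×B) = (1.602×10⁻¹⁹ C)·(-2.18×10⁶, -3.74×10⁶, 1.17×10⁶) = (-3.48×10⁻¹³, -5.99×10⁻¹³, 1.88×10⁻¹³) N.
|F| = 7.18×10⁻¹³ N.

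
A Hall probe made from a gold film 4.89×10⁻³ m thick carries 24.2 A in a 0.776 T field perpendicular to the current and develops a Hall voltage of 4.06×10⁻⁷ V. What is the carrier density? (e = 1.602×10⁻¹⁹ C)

n ≈ 5.90×10²⁸ m⁻³

From V_H = IB/(n e t), n = IB/(V_H e t).
n = (24.2)(0.776)/((4.06×10⁻⁷)(1.602×10⁻¹⁹)(4.89×10⁻³)) ≈ 5.90×10²⁸ m⁻³.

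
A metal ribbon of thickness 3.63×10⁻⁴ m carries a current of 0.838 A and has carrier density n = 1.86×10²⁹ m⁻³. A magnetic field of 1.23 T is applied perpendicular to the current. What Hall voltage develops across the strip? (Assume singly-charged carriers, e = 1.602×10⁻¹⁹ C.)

V_H ≈ 9.53×10⁻⁸ V

V_H = IB/(n e t).
V_H = (0.838)(1.23)/((1.86×10²⁹)(1.602×10⁻¹⁹)(3.63×10⁻⁴)) ≈ 9.53×10⁻⁸ V.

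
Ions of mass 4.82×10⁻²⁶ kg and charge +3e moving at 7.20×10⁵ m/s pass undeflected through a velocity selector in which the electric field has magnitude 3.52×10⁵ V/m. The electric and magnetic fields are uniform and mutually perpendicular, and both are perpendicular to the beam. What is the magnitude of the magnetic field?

Balance of forces in the selector: qE = qvB ⇒ B = E/v.
B = 3.52×10⁵/7.20×10⁵ = 0.489 T.

B = 0.489 T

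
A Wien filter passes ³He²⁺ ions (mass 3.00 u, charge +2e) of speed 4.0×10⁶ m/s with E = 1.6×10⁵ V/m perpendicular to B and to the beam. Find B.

B = 0.040 T

Balance of forces in the selector: qE = qvB ⇒ B = E/v.
B = 1.6×10⁵/4.0×10⁶ = 0.040 T.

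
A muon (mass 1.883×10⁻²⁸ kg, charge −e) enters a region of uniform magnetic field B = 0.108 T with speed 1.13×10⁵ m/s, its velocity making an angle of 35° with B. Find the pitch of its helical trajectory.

p ≈ 6.33×10⁻³ m

v∥ = v cosθ = 1.13×10⁵·cos35° ≈ 9.256×10⁴ m/s.
T = 2πm/(|q|B) = 2π(1.883×10⁻²⁸)/((1.602×10⁻¹⁹)(0.108)) ≈ 6.838×10⁻⁸ s.
pitch = v∥ T = (9.256×10⁴)(6.838×10⁻⁸) ≈ 6.33×10⁻³ m.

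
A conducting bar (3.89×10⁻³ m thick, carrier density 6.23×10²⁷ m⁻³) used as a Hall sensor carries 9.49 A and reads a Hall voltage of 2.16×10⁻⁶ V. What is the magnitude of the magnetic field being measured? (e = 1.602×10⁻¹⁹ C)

B ≈ 0.884 T

From V_H = IB/(n e t), B = V_H n e t / I.
B = (2.16×10⁻⁶)(6.23×10²⁷)(1.602×10⁻¹⁹)(3.89×10⁻³)/9.49 ≈ 0.884 T.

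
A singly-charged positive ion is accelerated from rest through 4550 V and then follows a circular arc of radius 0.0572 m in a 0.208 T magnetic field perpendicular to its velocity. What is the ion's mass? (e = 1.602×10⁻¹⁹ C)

Combine |q|V = ½mv² and r = mv/(|q|B): eliminate v to get m = qB²r²/(2V).
m = (1.602×10⁻¹⁹)(0.208)²(0.0572)²/(2·4550) ≈ 2.49×10⁻²⁷ kg.

m ≈ 2.49×10⁻²⁷ kg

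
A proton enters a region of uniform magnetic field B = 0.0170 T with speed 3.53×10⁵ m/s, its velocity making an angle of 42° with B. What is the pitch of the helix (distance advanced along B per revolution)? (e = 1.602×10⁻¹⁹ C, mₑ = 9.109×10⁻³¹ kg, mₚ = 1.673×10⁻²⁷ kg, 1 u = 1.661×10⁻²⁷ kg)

v∥ = v cosθ = 3.53×10⁵·cos42° ≈ 2.623×10⁵ m/s.
T = 2πm/(|q|B) = 2π(1.673×10⁻²⁷)/((1.602×10⁻¹⁹)(0.0170)) ≈ 3.860×10⁻⁶ s.
pitch = v∥ T = (2.623×10⁵)(3.860×10⁻⁶) ≈ 1.01 m.

p ≈ 1.01 m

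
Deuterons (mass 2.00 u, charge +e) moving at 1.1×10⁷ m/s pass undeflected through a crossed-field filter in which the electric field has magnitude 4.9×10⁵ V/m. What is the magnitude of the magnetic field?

Balance of forces in the selector: qE = qvB ⇒ B = E/v.
B = 4.9×10⁵/1.1×10⁷ = 0.045 T.

B = 0.045 T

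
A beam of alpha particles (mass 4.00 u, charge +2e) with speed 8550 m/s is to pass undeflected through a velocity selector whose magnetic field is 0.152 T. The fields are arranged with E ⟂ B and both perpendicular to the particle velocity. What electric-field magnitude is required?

E = 1300 V/m

For straight-line motion qE = qvB, so E = vB.
E = 8550 × 0.152 = 1300 V/m.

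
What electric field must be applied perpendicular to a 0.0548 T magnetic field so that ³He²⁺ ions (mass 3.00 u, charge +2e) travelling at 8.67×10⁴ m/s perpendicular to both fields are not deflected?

For straight-line motion qE = qvB, so E = vB.
E = 8.67×10⁴ × 0.0548 = 4750 V/m.

E = 4750 V/m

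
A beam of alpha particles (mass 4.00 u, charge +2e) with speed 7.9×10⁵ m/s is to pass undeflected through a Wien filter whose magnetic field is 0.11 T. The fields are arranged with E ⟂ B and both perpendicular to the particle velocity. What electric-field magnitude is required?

For straight-line motion qE = qvB, so E = vB.
E = 7.9×10⁵ × 0.11 = 8.7×10⁴ V/m.

E = 8.7×10⁴ V/m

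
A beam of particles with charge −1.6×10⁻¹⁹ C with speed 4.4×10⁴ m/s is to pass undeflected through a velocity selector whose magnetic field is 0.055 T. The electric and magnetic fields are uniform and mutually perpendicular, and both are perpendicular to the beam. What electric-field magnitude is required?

E = 2400 V/m

For straight-line motion qE = qvB, so E = vB.
E = 4.4×10⁴ × 0.055 = 2400 V/m.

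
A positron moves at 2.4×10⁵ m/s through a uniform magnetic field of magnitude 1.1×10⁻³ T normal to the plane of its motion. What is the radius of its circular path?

r ≈ 1.2×10⁻³ m

The magnetic force provides the centripetal force: |q|vB = mv²/r.
r = mv/(|q|B) = (9.109×10⁻³¹)(2.4×10⁵)/((1.602×10⁻¹⁹)(1.1×10⁻³)) ≈ 1.2×10⁻³ m.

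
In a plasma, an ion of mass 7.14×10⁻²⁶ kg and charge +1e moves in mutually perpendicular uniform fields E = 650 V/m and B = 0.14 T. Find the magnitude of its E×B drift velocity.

The E×B drift speed is v_d = E/B.
v_d = 650/0.14 = 4600 m/s.

v_d ≈ 4600 m/s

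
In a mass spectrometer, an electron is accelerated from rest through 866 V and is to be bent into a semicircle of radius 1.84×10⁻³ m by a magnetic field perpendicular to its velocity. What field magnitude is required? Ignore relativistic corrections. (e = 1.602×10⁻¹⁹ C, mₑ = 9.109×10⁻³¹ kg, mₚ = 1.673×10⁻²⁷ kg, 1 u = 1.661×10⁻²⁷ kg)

B ≈ 0.0539 T

v = √(2|q|V/m) = √(2·1.602×10⁻¹⁹·866/9.109×10⁻³¹) ≈ 1.745×10⁷ m/s.
B = mv/(|q|r) = (9.109×10⁻³¹)(1.745×10⁷)/((1.602×10⁻¹⁹)(1.84×10⁻³)) ≈ 0.0539 T.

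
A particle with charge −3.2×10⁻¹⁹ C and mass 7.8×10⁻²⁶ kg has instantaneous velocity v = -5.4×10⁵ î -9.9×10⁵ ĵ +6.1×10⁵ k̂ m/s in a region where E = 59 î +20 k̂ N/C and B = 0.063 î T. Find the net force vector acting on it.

F ≈ (-1.89×10⁻¹⁷, -1.23×10⁻¹⁴, -2.00×10⁻¹⁴) N

v×B = (0, 3.84×10⁴, 6.24×10⁴) N/C.
E + v×B = (59.0, 3.84×10⁴, 6.24×10⁴) N/C.
F = q(E + v×B) = (−3.2×10⁻¹⁹ C)·(59.0, 3.84×10⁴, 6.24×10⁴) = (-1.89×10⁻¹⁷, -1.23×10⁻¹⁴, -2.00×10⁻¹⁴) N.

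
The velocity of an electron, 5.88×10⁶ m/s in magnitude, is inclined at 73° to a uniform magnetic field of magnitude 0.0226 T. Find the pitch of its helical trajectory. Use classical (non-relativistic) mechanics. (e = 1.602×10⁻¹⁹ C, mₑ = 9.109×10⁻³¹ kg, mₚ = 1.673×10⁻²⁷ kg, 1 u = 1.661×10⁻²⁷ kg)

p ≈ 2.72×10⁻³ m

v∥ = v cosθ = 5.88×10⁶·cos73° ≈ 1.719×10⁶ m/s.
T = 2πm/(|q|B) = 2π(9.109×10⁻³¹)/((1.602×10⁻¹⁹)(0.0226)) ≈ 1.581×10⁻⁹ s.
pitch = v∥ T = (1.719×10⁶)(1.581×10⁻⁹) ≈ 2.72×10⁻³ m.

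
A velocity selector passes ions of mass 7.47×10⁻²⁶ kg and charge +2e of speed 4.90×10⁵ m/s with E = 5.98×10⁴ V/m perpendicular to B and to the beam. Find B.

Balance of forces in the selector: qE = qvB ⇒ B = E/v.
B = 5.98×10⁴/4.90×10⁵ = 0.122 T.

B = 0.122 T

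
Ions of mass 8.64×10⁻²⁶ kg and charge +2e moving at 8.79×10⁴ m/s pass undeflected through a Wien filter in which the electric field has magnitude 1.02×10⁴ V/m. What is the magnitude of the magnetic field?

B = 0.116 T

Balance of forces in the selector: qE = qvB ⇒ B = E/v.
B = 1.02×10⁴/8.79×10⁴ = 0.116 T.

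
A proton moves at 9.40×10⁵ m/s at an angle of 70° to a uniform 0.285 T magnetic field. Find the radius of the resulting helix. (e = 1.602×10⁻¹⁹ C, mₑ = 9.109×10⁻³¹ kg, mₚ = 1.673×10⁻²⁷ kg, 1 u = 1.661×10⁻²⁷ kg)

v⊥ = v sinθ = 9.40×10⁵·sin70° ≈ 8.833×10⁵ m/s.
r = m v⊥/(|q|B) = (1.673×10⁻²⁷)(8.833×10⁵)/((1.602×10⁻¹⁹)(0.285)) ≈ 0.0324 m.

r ≈ 0.0324 m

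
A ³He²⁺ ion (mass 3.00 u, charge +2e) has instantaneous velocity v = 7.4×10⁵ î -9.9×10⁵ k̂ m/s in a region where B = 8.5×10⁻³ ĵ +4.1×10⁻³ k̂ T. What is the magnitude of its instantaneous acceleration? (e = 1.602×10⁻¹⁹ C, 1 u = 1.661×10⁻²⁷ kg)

|a| ≈ 7.03×10¹¹ m/s²

v×B = (8420, -3030, 6290) N/C.
F = q v×B = (3.204×10⁻¹⁹ C)·(8420, -3030, 6290) = (2.70×10⁻¹⁵, -9.72×10⁻¹⁶, 2.02×10⁻¹⁵) N.
|a| = |F|/m = 3.504×10⁻¹⁵/4.983×10⁻²⁷ ≈ 7.03×10¹¹ m/s².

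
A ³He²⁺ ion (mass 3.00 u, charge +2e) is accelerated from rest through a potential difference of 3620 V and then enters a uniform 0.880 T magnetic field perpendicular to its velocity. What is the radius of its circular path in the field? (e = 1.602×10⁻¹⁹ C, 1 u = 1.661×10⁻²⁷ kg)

Acceleration: |q|V = ½mv² ⇒ v = √(2|q|V/m) = √(2·3.204×10⁻¹⁹·3620/4.983×10⁻²⁷) ≈ 6.823×10⁵ m/s.
In the field: r = mv/(|q|B) = (4.983×10⁻²⁷)(6.823×10⁵)/((3.204×10⁻¹⁹)(0.880)) ≈ 0.0121 m.

r ≈ 0.0121 m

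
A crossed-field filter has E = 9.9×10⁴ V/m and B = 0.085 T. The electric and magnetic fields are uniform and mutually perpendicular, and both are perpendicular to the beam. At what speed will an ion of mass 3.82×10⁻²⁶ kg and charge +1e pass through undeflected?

For undeflected motion the electric and magnetic forces balance: qE = qvB.
v = E/B = 9.9×10⁴/0.085 = 1.2×10⁶ m/s.

v = 1.2×10⁶ m/s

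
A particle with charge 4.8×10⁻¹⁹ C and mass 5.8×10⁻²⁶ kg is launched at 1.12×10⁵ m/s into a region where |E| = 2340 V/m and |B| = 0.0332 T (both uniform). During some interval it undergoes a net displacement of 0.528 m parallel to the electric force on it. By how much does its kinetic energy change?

The magnetic force is always ⟂ v and does no work; only the electric force changes KE.
ΔKE = F_E · d = |q|E d = (4.8×10⁻¹⁹)(2340)(0.528) ≈ 5.93×10⁻¹⁶ J.

ΔKE ≈ 5.93×10⁻¹⁶ J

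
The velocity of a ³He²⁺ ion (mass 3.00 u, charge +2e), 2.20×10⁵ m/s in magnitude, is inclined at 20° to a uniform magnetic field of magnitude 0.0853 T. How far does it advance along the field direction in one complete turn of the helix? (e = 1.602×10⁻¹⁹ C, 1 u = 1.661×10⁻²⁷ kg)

v∥ = v cosθ = 2.20×10⁵·cos20° ≈ 2.067×10⁵ m/s.
T = 2πm/(|q|B) = 2π(4.983×10⁻²⁷)/((3.204×10⁻¹⁹)(0.0853)) ≈ 1.146×10⁻⁶ s.
pitch = v∥ T = (2.067×10⁵)(1.146×10⁻⁶) ≈ 0.237 m.

p ≈ 0.237 m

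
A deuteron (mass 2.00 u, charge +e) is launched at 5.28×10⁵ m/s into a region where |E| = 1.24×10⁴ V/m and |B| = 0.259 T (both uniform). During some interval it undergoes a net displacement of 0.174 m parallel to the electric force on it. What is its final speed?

v_f ≈ 6.98×10⁵ m/s

B does no work; ΔKE = |q|E d.
½mv_f² = ½mv₀² + |q|Ed = ½(3.322×10⁻²⁷)(5.28×10⁵)² + (1.602×10⁻¹⁹)(1.24×10⁴)(0.174) ≈ 4.631×10⁻¹⁶ J + 3.456×10⁻¹⁶ J ≈ 8.087×10⁻¹⁶ J.
v_f = √(2·8.087×10⁻¹⁶/3.322×10⁻²⁷) ≈ 6.98×10⁵ m/s.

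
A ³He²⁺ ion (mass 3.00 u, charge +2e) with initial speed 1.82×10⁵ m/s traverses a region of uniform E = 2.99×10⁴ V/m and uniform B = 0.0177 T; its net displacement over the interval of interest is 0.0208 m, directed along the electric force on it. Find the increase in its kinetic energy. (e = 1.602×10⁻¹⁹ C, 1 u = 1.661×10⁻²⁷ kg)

The magnetic force is always ⟂ v and does no work; only the electric force changes KE.
ΔKE = F_E · d = |q|E d = (3.204×10⁻¹⁹)(2.99×10⁴)(0.0208) ≈ 1.99×10⁻¹⁶ J.

ΔKE ≈ 1.99×10⁻¹⁶ J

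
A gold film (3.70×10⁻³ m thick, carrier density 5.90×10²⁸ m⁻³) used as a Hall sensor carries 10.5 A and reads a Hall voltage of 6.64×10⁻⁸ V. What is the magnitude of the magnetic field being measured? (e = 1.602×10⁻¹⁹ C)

From V_H = IB/(n e t), B = V_H n e t / I.
B = (6.64×10⁻⁸)(5.90×10²⁸)(1.602×10⁻¹⁹)(3.70×10⁻³)/10.5 ≈ 0.221 T.

B ≈ 0.221 T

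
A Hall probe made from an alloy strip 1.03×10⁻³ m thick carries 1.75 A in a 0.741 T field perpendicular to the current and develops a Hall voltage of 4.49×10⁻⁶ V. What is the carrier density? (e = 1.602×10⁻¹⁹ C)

n ≈ 1.75×10²⁷ m⁻³

From V_H = IB/(n e t), n = IB/(V_H e t).
n = (1.75)(0.741)/((4.49×10⁻⁶)(1.602×10⁻¹⁹)(1.03×10⁻³)) ≈ 1.75×10²⁷ m⁻³.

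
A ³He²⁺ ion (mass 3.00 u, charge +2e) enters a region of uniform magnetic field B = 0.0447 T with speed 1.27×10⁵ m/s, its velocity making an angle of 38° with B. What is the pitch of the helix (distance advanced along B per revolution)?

p ≈ 0.219 m

v∥ = v cosθ = 1.27×10⁵·cos38° ≈ 1.001×10⁵ m/s.
T = 2πm/(|q|B) = 2π(4.983×10⁻²⁷)/((3.204×10⁻¹⁹)(0.0447)) ≈ 2.186×10⁻⁶ s.
pitch = v∥ T = (1.001×10⁵)(2.186×10⁻⁶) ≈ 0.219 m.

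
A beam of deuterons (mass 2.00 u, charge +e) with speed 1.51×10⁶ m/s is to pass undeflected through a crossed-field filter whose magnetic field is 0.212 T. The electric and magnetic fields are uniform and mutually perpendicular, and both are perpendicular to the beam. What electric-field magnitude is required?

For straight-line motion qE = qvB, so E = vB.
E = 1.51×10⁶ × 0.212 = 3.20×10⁵ V/m.

E = 3.20×10⁵ V/m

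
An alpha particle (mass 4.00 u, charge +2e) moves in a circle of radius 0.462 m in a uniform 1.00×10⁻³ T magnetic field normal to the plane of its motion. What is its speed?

From |q|vB = mv²/r, v = |q|Br/m.
v = (3.204×10⁻¹⁹)(1.00×10⁻³)(0.462)/6.644×10⁻²⁷ ≈ 2.23×10⁴ m/s.

v ≈ 2.23×10⁴ m/s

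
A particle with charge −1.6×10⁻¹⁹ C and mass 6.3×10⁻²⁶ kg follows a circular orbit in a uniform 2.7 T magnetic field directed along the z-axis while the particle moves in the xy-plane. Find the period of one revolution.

The cyclotron period depends only on m, q, B: T = 2πm/(|q|B).
T = 2π(6.3×10⁻²⁶)/((1.6×10⁻¹⁹)(2.7)) ≈ 9.2×10⁻⁷ s.

T ≈ 9.2×10⁻⁷ s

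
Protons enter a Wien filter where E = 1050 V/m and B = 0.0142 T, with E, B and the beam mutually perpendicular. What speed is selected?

Straight-line motion ⇒ electric and magnetic forces cancel, so E = vB.
v = E/B = 1050/0.0142 = 7.39×10⁴ m/s.
The result is independent of the particle's charge and mass.

v = 7.39×10⁴ m/s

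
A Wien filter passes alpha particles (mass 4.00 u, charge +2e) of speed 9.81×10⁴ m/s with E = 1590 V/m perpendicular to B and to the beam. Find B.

Balance of forces in the selector: qE = qvB ⇒ B = E/v.
B = 1590/9.81×10⁴ = 0.0162 T.

B = 0.0162 T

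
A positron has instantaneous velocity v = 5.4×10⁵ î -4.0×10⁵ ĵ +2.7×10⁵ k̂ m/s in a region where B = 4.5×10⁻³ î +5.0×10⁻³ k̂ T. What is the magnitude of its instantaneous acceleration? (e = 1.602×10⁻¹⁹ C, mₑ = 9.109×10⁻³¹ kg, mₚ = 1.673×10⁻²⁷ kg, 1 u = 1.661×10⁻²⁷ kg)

v×B = (-2000, -1480, 1800) N/C.
F = q v×B = (1.602×10⁻¹⁹ C)·(-2000, -1480, 1800) = (-3.20×10⁻¹⁶, -2.38×10⁻¹⁶, 2.88×10⁻¹⁶) N.
|a| = |F|/m = 4.923×10⁻¹⁶/9.109×10⁻³¹ ≈ 5.41×10¹⁴ m/s².

|a| ≈ 5.41×10¹⁴ m/s²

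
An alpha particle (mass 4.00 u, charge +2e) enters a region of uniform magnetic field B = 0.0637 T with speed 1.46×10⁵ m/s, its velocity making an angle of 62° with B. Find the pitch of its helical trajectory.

p ≈ 0.140 m

v∥ = v cosθ = 1.46×10⁵·cos62° ≈ 6.854×10⁴ m/s.
T = 2πm/(|q|B) = 2π(6.644×10⁻²⁷)/((3.204×10⁻¹⁹)(0.0637)) ≈ 2.045×10⁻⁶ s.
pitch = v∥ T = (6.854×10⁴)(2.045×10⁻⁶) ≈ 0.140 m.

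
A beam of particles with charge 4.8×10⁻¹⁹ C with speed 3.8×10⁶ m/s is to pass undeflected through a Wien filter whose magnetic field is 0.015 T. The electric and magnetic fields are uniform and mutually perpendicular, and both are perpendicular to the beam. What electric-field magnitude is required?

For straight-line motion qE = qvB, so E = vB.
E = 3.8×10⁶ × 0.015 = 5.7×10⁴ V/m.

E = 5.7×10⁴ V/m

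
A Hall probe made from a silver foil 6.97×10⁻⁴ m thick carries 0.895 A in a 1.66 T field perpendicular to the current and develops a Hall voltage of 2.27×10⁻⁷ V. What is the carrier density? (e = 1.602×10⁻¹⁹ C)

From V_H = IB/(n e t), n = IB/(V_H e t).
n = (0.895)(1.66)/((2.27×10⁻⁷)(1.602×10⁻¹⁹)(6.97×10⁻⁴)) ≈ 5.86×10²⁸ m⁻³.

n ≈ 5.86×10²⁸ m⁻³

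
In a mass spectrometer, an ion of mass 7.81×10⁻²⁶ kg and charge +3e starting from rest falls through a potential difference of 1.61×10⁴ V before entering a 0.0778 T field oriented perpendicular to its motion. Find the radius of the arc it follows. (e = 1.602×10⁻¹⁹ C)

Acceleration: |q|V = ½mv² ⇒ v = √(2|q|V/m) = √(2·4.806×10⁻¹⁹·1.61×10⁴/7.81×10⁻²⁶) ≈ 4.451×10⁵ m/s.
In the field: r = mv/(|q|B) = (7.81×10⁻²⁶)(4.451×10⁵)/((4.806×10⁻¹⁹)(0.0778)) ≈ 0.930 m.

r ≈ 0.930 m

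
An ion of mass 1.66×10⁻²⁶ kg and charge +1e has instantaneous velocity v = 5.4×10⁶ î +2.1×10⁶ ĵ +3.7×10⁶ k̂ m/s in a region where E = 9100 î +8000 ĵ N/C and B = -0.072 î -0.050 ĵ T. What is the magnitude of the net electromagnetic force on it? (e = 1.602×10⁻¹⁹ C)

v×B = (1.85×10⁵, -2.66×10⁵, -1.19×10⁵) N/C.
E + v×B = (1.94×10⁵, -2.58×10⁵, -1.19×10⁵) N/C.
F = q(E + v×B) = (1.602×10⁻¹⁹ C)·(1.94×10⁵, -2.58×10⁵, -1.19×10⁵) = (3.11×10⁻¹⁴, -4.14×10⁻¹⁴, -1.90×10⁻¹⁴) N.
|F| = 5.52×10⁻¹⁴ N.

|F| ≈ 5.52×10⁻¹⁴ N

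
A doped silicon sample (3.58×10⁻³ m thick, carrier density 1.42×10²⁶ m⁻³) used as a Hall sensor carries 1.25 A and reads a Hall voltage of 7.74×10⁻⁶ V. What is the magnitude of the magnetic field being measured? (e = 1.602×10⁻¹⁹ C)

B ≈ 0.504 T

From V_H = IB/(n e t), B = V_H n e t / I.
B = (7.74×10⁻⁶)(1.42×10²⁶)(1.602×10⁻¹⁹)(3.58×10⁻³)/1.25 ≈ 0.504 T.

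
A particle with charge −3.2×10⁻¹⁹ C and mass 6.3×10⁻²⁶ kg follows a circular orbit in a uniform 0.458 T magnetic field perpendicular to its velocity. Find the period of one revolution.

The cyclotron period depends only on m, q, B: T = 2πm/(|q|B).
T = 2π(6.3×10⁻²⁶)/((3.2×10⁻¹⁹)(0.458)) ≈ 2.70×10⁻⁶ s.

T ≈ 2.70×10⁻⁶ s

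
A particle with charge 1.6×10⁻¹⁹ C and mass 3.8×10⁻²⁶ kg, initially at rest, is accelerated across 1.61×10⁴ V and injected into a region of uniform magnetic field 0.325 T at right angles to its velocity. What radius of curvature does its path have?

Acceleration: |q|V = ½mv² ⇒ v = √(2|q|V/m) = √(2·1.6×10⁻¹⁹·1.61×10⁴/3.8×10⁻²⁶) ≈ 3.682×10⁵ m/s.
In the field: r = mv/(|q|B) = (3.8×10⁻²⁶)(3.682×10⁵)/((1.6×10⁻¹⁹)(0.325)) ≈ 0.269 m.

r ≈ 0.269 m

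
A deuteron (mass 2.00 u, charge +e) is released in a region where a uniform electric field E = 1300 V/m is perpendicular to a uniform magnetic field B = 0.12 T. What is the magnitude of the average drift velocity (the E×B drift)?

v_d ≈ 1.1×10⁴ m/s

In crossed fields the guiding centre drifts at v_d = |E×B|/B² = E/B, independent of charge and mass.
v_d = 1300/0.12 = 1.1×10⁴ m/s.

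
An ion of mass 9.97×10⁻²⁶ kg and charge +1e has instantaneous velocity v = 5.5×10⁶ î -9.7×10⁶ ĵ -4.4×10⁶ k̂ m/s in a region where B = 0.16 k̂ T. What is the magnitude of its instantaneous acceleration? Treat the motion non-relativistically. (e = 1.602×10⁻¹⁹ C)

|a| ≈ 2.87×10¹² m/s²

v×B = (-1.55×10⁶, -8.80×10⁵, 0) N/C.
F = q v×B = (1.602×10⁻¹⁹ C)·(-1.55×10⁶, -8.80×10⁵, 0) = (-2.49×10⁻¹³, -1.41×10⁻¹³, 0) N.
|a| = |F|/m = 2.858×10⁻¹³/9.97×10⁻²⁶ ≈ 2.87×10¹² m/s².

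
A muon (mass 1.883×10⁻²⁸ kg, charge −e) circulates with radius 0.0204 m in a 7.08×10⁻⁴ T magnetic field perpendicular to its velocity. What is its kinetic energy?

KE ≈ 0.0887 eV

v = |q|Br/m, then KE = ½mv² = (qBr)²/(2m).
v = (1.602×10⁻¹⁹)(7.08×10⁻⁴)(0.0204)/1.883×10⁻²⁸ ≈ 1.229×10⁴ m/s.
KE = ½(1.883×10⁻²⁸)(1.229×10⁴)² ≈ 1.42×10⁻²⁰ J = 0.0887 eV.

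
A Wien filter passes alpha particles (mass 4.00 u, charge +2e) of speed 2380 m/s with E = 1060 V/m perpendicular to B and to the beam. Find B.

Balance of forces in the selector: qE = qvB ⇒ B = E/v.
B = 1060/2380 = 0.445 T.

B = 0.445 T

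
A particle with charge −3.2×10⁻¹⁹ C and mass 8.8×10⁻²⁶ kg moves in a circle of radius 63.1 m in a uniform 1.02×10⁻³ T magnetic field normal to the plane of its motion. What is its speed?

From |q|vB = mv²/r, v = |q|Br/m.
v = (3.2×10⁻¹⁹)(1.02×10⁻³)(63.1)/8.8×10⁻²⁶ ≈ 2.34×10⁵ m/s.

v ≈ 2.34×10⁵ m/s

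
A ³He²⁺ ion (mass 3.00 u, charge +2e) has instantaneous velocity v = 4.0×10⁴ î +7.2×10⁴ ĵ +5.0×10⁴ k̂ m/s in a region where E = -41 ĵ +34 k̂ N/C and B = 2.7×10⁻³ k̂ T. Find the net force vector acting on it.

F ≈ (6.23×10⁻¹⁷, -4.77×10⁻¹⁷, 1.09×10⁻¹⁷) N

v×B = (194, -108, 0) N/C.
E + v×B = (194, -149, 34.0) N/C.
F = q(E + v×B) = (3.204×10⁻¹⁹ C)·(194, -149, 34.0) = (6.23×10⁻¹⁷, -4.77×10⁻¹⁷, 1.09×10⁻¹⁷) N.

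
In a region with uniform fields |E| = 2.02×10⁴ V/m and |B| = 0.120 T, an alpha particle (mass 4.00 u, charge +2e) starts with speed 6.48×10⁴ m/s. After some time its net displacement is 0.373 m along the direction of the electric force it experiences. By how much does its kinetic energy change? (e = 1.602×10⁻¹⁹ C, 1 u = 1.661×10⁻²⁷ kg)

ΔKE ≈ 2.41×10⁻¹⁵ J

The magnetic force is always ⟂ v and does no work; only the electric force changes KE.
ΔKE = F_E · d = |q|E d = (3.204×10⁻¹⁹)(2.02×10⁴)(0.373) ≈ 2.41×10⁻¹⁵ J.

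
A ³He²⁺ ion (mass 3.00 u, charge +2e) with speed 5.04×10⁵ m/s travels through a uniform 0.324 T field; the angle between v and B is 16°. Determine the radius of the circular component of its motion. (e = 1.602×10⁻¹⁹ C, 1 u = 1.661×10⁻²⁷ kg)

r ≈ 6.67×10⁻³ m

v⊥ = v sinθ = 5.04×10⁵·sin16° ≈ 1.389×10⁵ m/s.
r = m v⊥/(|q|B) = (4.983×10⁻²⁷)(1.389×10⁵)/((3.204×10⁻¹⁹)(0.324)) ≈ 6.67×10⁻³ m.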